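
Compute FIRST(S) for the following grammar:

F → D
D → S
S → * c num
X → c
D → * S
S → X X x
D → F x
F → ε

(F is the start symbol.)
To compute FIRST(S), examine every production with S on the left-hand side, reading each right-hand side left to right until a non-nullable symbol is reached.

FIRST sets of the other non-terminals involved (by the same procedure, iterated to a fixed point):
  FIRST(X) = { 'c' }

From S → * c num:
  - '*' is a terminal: add '*' and stop
From S → X X x:
  - X is a non-terminal: add FIRST(X) \ {ε} = { 'c' }
    X is not nullable, so stop

Collecting: FIRST(S) = { '*', 'c' }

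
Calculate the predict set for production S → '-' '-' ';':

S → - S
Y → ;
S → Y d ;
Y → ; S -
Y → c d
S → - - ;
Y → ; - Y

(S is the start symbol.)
{ '-' }

PREDICT(S → '-' '-' ';') = (FIRST(RHS) \ {ε}) ∪ (FOLLOW(S) if ε ∈ FIRST(RHS), i.e. RHS ⇒* ε)
FIRST('-' '-' ';') = { '-' }
ε ∉ FIRST('-' '-' ';'), so FOLLOW(S) is not added.
PREDICT(S → '-' '-' ';') = { '-' }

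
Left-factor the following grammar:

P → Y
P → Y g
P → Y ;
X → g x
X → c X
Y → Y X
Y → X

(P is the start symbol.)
Left-factoring transforms A → αβ₁ | αβ₂ into A → αA' and A' → β₁ | β₂
(α is the longest common prefix among the alternatives). Repeat until
no nonterminal has two alternatives with a common prefix.

Round 1: P has alternatives sharing prefix 'Y'. Introduce P': P → Y P'
  Add: P' → ε
  Add: P' → g
  Add: P' → ;

No remaining common prefixes — done.

Resulting grammar:
P → Y P'
P' → ε
P' → g
P' → ;
X → g x
X → c X
Y → Y X
Y → X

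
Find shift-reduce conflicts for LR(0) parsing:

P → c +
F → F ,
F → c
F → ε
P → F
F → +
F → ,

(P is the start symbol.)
Yes — I0: [F → .] vs [F → . +]; I3: [P → F .] vs [F → F . ,]; I5: [F → c .] vs [P → c . +]

A shift-reduce conflict occurs when an LR(0) state has both:
  - a complete (reduce) item [A → α .] (dot at the end), and
  - a shift item [B → β . c γ] (dot before a terminal).

Augment with P' → P and build the canonical LR(0) collection (I0 = CLOSURE({[P' → . P]}), then GOTO on every symbol after a dot until no new states appear). It has 8 states:
  I0: { [F → . +], [F → . ,], [F → . F ,], [F → . c], [F → .], [P → . F], [P → . c +], [P' → . P] }  — shift, reduce
  I1: { [F → + .] }  — reduce
  I2: { [F → , .] }  — reduce
  I3: { [F → F . ,], [P → F .] }  — shift, reduce
  I4: { [P' → P .] }  — accept
  I5: { [F → c .], [P → c . +] }  — shift, reduce
  I6: { [P → c + .] }  — reduce
  I7: { [F → F , .] }  — reduce

I0 contains reduce item [F → .] and shift items [F → . +], [F → . ,], [F → . c], [P → . c +] — shift-reduce conflict.
I3 contains reduce item [P → F .] and shift item [F → F . ,] — shift-reduce conflict.
I5 contains reduce item [F → c .] and shift item [P → c . +] — shift-reduce conflict.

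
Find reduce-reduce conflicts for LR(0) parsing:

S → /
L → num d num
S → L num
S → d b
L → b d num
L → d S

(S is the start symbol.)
A reduce-reduce conflict occurs when an LR(0) state has two complete items [A → α .] and [B → β .] — both call for a reduction, and with no lookahead the parser cannot choose between them.

Augment with S' → S and build the canonical LR(0) collection (I0 = CLOSURE({[S' → . S]}), then GOTO on every symbol after a dot until no new states appear). It has 14 states:
  I0: { [L → . b d num], [L → . d S], [L → . num d num], [S → . /], [S → . L num], [S → . d b], [S' → . S] }  — shift
  I1: { [S → / .] }  — reduce
  I2: { [S → L . num] }  — shift
  I3: { [S' → S .] }  — accept
  I4: { [L → b . d num] }  — shift
  I5: { [L → . b d num], [L → . d S], [L → . num d num], [L → d . S], [S → . /], [S → . L num], [S → . d b], [S → d . b] }  — shift
  I6: { [L → num . d num] }  — shift
  I7: { [L → num d . num] }  — shift
  I8: { [L → num d num .] }  — reduce
  I9: { [L → d S .] }  — reduce
  I10: { [L → b . d num], [S → d b .] }  — shift, reduce
  I11: { [L → b d . num] }  — shift
  I12: { [L → b d num .] }  — reduce
  I13: { [S → L num .] }  — reduce

No state contains more than one complete item.

Answer: No reduce-reduce conflicts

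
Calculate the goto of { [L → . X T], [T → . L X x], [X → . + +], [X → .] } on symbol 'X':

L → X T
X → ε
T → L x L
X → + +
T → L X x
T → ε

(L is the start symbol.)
{ [L → . X T], [L → X . T], [T → . L X x], [T → . L x L], [T → .], [X → . + +], [X → .] }

GOTO(I, 'X') = CLOSURE({ [A → αX.β] : [A → α.Xβ] ∈ I, X = 'X' })

Items with dot before 'X', with the dot advanced:
  [L → . X T] → [L → X . T]
Closure of the advanced items:
  [L → X . T] has the dot before T: add [T → . L x L], [T → . L X x], [T → .]
  [T → . L x L] has the dot before L: add [L → . X T]
  [L → . X T] has the dot before X: add [X → .], [X → . + +]

GOTO = { [L → . X T], [L → X . T], [T → . L X x], [T → . L x L], [T → .], [X → . + +], [X → .] }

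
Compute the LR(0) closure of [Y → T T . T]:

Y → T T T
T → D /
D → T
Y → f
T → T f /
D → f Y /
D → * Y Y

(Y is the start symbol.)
{ [D → . * Y Y], [D → . T], [D → . f Y /], [T → . D /], [T → . T f /], [Y → T T . T] }

Start with: [Y → T T . T]
  [Y → T T . T] has the dot before T: add [T → . D /], [T → . T f /]
  [T → . D /] has the dot before D: add [D → . T], [D → . f Y /], [D → . * Y Y]
No further items can be added.

CLOSURE = { [D → . * Y Y], [D → . T], [D → . f Y /], [T → . D /], [T → . T f /], [Y → T T . T] }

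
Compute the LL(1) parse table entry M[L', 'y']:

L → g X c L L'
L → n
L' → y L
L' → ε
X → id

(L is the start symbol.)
To find M[L', 'y'], we find productions for L' where 'y' is in the predict set (PREDICT(N → α) = (FIRST(α) \ {ε}) ∪ (FOLLOW(N) if α ⇒* ε)).

Relevant sets:
  FOLLOW(L') = { $, 'y' }

L' → y L: PREDICT = { 'y' }
  'y' is in predict set, so this production goes in M[L', 'y']
L' → ε: PREDICT = { $, 'y' }
  'y' is in predict set, so this production goes in M[L', 'y']

M[L', 'y'] = L' → y L, L' → ε  (a multiply-defined cell — the grammar is not LL(1))

Answer: L' → y L, L' → ε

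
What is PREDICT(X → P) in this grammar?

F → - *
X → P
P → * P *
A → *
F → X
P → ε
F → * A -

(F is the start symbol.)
{ $, '*' }

PREDICT(X → P) = (FIRST(RHS) \ {ε}) ∪ (FOLLOW(X) if ε ∈ FIRST(RHS), i.e. RHS ⇒* ε)
FIRST(P) = { '*', ε }
FIRST(P) = { '*', ε }
ε ∈ FIRST(P) (the right-hand side is nullable), so add FOLLOW(X) = { $ }
PREDICT(X → P) = { $, '*' }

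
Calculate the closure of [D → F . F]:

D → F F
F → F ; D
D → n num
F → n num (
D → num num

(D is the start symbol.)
Start with: [D → F . F]
  [D → F . F] has the dot before F: add [F → . F ; D], [F → . n num (]
No further items can be added.

CLOSURE = { [D → F . F], [F → . F ; D], [F → . n num (] }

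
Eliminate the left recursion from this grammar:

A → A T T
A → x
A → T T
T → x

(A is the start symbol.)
A → x A'
A → T T A'
A' → T T A'
A' → ε
T → x

A is directly left-recursive. The standard transformation for
  A → A α₁ | ... | A α_m | β₁ | ... | β_n
is
  A  → β₁ A' | ... | β_n A'
  A' → α₁ A' | ... | α_m A' | ε

A → x becomes A → x A'
A → T T becomes A → T T A'
A → A T T becomes A' → T T A'
Add A' → ε

Productions for other non-terminals are unchanged:
  T → x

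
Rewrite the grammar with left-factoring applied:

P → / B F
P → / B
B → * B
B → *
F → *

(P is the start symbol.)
Left-factoring transforms A → αβ₁ | αβ₂ into A → αA' and A' → β₁ | β₂
(α is the longest common prefix among the alternatives). Repeat until
no nonterminal has two alternatives with a common prefix.

Round 1: P has alternatives sharing prefix '/ B'. Introduce P': P → / B P'
  Add: P' → F
  Add: P' → ε

Round 2: B has alternatives sharing prefix '*'. Introduce B': B → * B'
  Add: B' → B
  Add: B' → ε

No remaining common prefixes — done.

Resulting grammar:
P → / B P'
P' → F
P' → ε
B → * B'
B' → B
B' → ε
F → *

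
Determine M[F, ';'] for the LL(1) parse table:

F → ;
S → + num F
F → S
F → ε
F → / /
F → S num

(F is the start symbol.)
F → ;

To find M[F, ';'], we find productions for F where ';' is in the predict set (PREDICT(N → α) = (FIRST(α) \ {ε}) ∪ (FOLLOW(N) if α ⇒* ε)).

Relevant sets:
  FIRST(S) = { '+' }
  FOLLOW(F) = { $, 'num' }

F → ;: PREDICT = { ';' }
  ';' is in predict set, so this production goes in M[F, ';']
F → S: PREDICT = { '+' }
F → ε: PREDICT = { $, 'num' }
F → / /: PREDICT = { '/' }
F → S num: PREDICT = { '+' }

M[F, ';'] = F → ;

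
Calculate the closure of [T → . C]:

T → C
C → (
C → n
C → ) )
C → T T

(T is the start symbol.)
To compute CLOSURE, for each item [A → α.Bβ] where B is a non-terminal, add [B → .γ] for all productions B → γ; repeat for the newly added items until nothing changes.

Start with: [T → . C]
  [T → . C] has the dot before C: add [C → . (], [C → . n], [C → . ) )], [C → . T T]
  [C → . T T] has the dot before T: all T-items already present
No further items can be added.

CLOSURE = { [C → . (], [C → . ) )], [C → . T T], [C → . n], [T → . C] }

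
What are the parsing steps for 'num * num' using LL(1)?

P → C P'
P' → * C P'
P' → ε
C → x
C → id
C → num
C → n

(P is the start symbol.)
Stack is shown with the top on the left.

Stack     Input        Action
-----------------------------
P $       num * num $  output P → C P'
C P' $    num * num $  output C → num
num P' $  num * num $  match 'num'
P' $      * num $      output P' → * C P'
* C P' $  * num $      match '*'
C P' $    num $        output C → num
num P' $  num $        match 'num'
P' $      $            output P' → ε
$         $            accept

The string is accepted.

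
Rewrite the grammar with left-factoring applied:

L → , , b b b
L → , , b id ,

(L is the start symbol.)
L → , , b L'
L' → b b
L' → id ,

Left-factoring transforms A → αβ₁ | αβ₂ into A → αA' and A' → β₁ | β₂
(α is the longest common prefix among the alternatives). Repeat until
no nonterminal has two alternatives with a common prefix.

Round 1: L has alternatives sharing prefix ', , b'. Introduce L': L → , , b L'
  Add: L' → b b
  Add: L' → id ,

No remaining common prefixes — done.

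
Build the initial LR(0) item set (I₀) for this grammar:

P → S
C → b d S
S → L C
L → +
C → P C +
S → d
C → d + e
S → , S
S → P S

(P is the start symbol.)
{ [L → . +], [P → . S], [P' → . P], [S → . , S], [S → . L C], [S → . P S], [S → . d] }

First, augment the grammar with P' → P
I₀ = CLOSURE({ [P' → . P] }):
  [P' → . P] has the dot before P: add [P → . S]
  [P → . S] has the dot before S: add [S → . L C], [S → . d], [S → . , S], [S → . P S]
  [S → . L C] has the dot before L: add [L → . +]
No further items can be added.

I₀ = { [L → . +], [P → . S], [P' → . P], [S → . , S], [S → . L C], [S → . P S], [S → . d] }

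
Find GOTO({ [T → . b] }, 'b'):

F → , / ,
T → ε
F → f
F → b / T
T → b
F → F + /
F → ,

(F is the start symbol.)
GOTO(I, 'b') = CLOSURE({ [A → αX.β] : [A → α.Xβ] ∈ I, X = 'b' })

Items with dot before 'b', with the dot advanced:
  [T → . b] → [T → b .]
Closure adds nothing (no advanced item has the dot before a non-terminal).

GOTO = { [T → b .] }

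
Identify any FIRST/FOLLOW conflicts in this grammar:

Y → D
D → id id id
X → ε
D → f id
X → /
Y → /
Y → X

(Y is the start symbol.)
Nullable non-terminals: X, Y.
FIRST sets used below: FIRST(D) = { 'f', 'id' }, FIRST(X) = { '/', ε }

X: nullable alternative(s) X → ε; FOLLOW(X) = { $ }
  X → ε: FIRST \ {ε} = { } — this is the only nullable alternative, skip
  X → /: FIRST \ {ε} = { '/' } — disjoint from FOLLOW(X)

Y: nullable alternative(s) Y → X; FOLLOW(Y) = { $ }
  Y → D: FIRST \ {ε} = { 'f', 'id' } — disjoint from FOLLOW(Y)
  Y → /: FIRST \ {ε} = { '/' } — disjoint from FOLLOW(Y)
  Y → X: FIRST \ {ε} = { '/' } — this is the only nullable alternative, skip

D has no nullable alternative, so no FIRST/FOLLOW check is needed there.

No FIRST/FOLLOW conflicts found.

Answer: No FIRST/FOLLOW conflicts.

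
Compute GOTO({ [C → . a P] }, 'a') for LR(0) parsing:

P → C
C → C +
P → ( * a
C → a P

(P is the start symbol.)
{ [C → . C +], [C → . a P], [C → a . P], [P → . ( * a], [P → . C] }

GOTO(I, 'a') = CLOSURE({ [A → αX.β] : [A → α.Xβ] ∈ I, X = 'a' })

Items with dot before 'a', with the dot advanced:
  [C → . a P] → [C → a . P]
Closure of the advanced items:
  [C → a . P] has the dot before P: add [P → . C], [P → . ( * a]
  [P → . C] has the dot before C: add [C → . C +], [C → . a P]

GOTO = { [C → . C +], [C → . a P], [C → a . P], [P → . ( * a], [P → . C] }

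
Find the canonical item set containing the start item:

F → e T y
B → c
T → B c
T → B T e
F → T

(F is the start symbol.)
{ [B → . c], [F → . T], [F → . e T y], [F' → . F], [T → . B T e], [T → . B c] }

First, augment the grammar with F' → F
I₀ = CLOSURE({ [F' → . F] }):
  [F' → . F] has the dot before F: add [F → . e T y], [F → . T]
  [F → . T] has the dot before T: add [T → . B c], [T → . B T e]
  [T → . B c] has the dot before B: add [B → . c]
No further items can be added.

I₀ = { [B → . c], [F → . T], [F → . e T y], [F' → . F], [T → . B T e], [T → . B c] }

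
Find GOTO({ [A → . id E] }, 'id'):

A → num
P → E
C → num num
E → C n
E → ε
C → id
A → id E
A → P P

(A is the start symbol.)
{ [A → id . E], [C → . id], [C → . num num], [E → . C n], [E → .] }

GOTO(I, 'id') = CLOSURE({ [A → αX.β] : [A → α.Xβ] ∈ I, X = 'id' })

Items with dot before 'id', with the dot advanced:
  [A → . id E] → [A → id . E]
Closure of the advanced items:
  [A → id . E] has the dot before E: add [E → . C n], [E → .]
  [E → . C n] has the dot before C: add [C → . num num], [C → . id]

GOTO = { [A → id . E], [C → . id], [C → . num num], [E → . C n], [E → .] }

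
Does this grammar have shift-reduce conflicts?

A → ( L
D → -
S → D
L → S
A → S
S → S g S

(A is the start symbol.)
Yes — I5: [A → S .] vs [S → S . g S]; I7: [S → S g S .] vs [S → S . g S]; I9: [L → S .] vs [S → S . g S]

Augment with A' → A and build the canonical LR(0) collection (I0 = CLOSURE({[A' → . A]}), then GOTO on every symbol after a dot until no new states appear). It has 10 states:
  I0: { [A → . ( L], [A → . S], [A' → . A], [D → . -], [S → . D], [S → . S g S] }  — shift
  I1: { [A → ( . L], [D → . -], [L → . S], [S → . D], [S → . S g S] }  — shift
  I2: { [D → - .] }  — reduce
  I3: { [A' → A .] }  — accept
  I4: { [S → D .] }  — reduce
  I5: { [A → S .], [S → S . g S] }  — shift, reduce
  I6: { [D → . -], [S → . D], [S → . S g S], [S → S g . S] }  — shift
  I7: { [S → S . g S], [S → S g S .] }  — shift, reduce
  I8: { [A → ( L .] }  — reduce
  I9: { [L → S .], [S → S . g S] }  — shift, reduce

I5 contains reduce item [A → S .] and shift item [S → S . g S] — shift-reduce conflict.
I7 contains reduce item [S → S g S .] and shift item [S → S . g S] — shift-reduce conflict.
I9 contains reduce item [L → S .] and shift item [S → S . g S] — shift-reduce conflict.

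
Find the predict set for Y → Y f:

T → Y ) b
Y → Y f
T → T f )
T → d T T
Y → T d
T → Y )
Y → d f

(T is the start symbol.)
PREDICT(Y → Y f) = (FIRST(RHS) \ {ε}) ∪ (FOLLOW(Y) if ε ∈ FIRST(RHS), i.e. RHS ⇒* ε)
FIRST(Y) = { 'd' }
FIRST(Y f) = { 'd' }
ε ∉ FIRST(Y f), so FOLLOW(Y) is not added.
PREDICT(Y → Y f) = { 'd' }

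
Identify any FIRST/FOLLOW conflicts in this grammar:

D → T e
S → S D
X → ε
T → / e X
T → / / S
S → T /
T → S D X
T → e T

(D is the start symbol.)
No FIRST/FOLLOW conflicts.

A FIRST/FOLLOW conflict occurs when a non-terminal N has a nullable alternative N → β (β ⇒* ε) and another alternative N → α with FIRST(α) ∩ FOLLOW(N) ≠ ∅: on such a lookahead the parser cannot decide between expanding α and letting N vanish via β.

Nullable non-terminals: X.
X has a nullable alternative but only one production, so nothing to check.

D, S, T have no nullable alternative, so no FIRST/FOLLOW check is needed there.

No FIRST/FOLLOW conflicts found.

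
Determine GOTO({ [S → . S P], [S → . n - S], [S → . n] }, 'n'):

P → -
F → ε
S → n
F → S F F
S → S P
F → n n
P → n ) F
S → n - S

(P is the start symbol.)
GOTO(I, 'n') = CLOSURE({ [A → αX.β] : [A → α.Xβ] ∈ I, X = 'n' })

Items with dot before 'n', with the dot advanced:
  [S → . n] → [S → n .]
  [S → . n - S] → [S → n . - S]
Closure adds nothing (no advanced item has the dot before a non-terminal).

GOTO = { [S → n . - S], [S → n .] }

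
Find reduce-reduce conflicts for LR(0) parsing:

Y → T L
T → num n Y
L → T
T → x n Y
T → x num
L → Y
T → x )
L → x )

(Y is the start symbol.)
A reduce-reduce conflict occurs when an LR(0) state has two complete items [A → α .] and [B → β .] — both call for a reduction, and with no lookahead the parser cannot choose between them.

Augment with Y' → Y and build the canonical LR(0) collection (I0 = CLOSURE({[Y' → . Y]}), then GOTO on every symbol after a dot until no new states appear). It has 16 states:
  I0: { [T → . num n Y], [T → . x )], [T → . x n Y], [T → . x num], [Y → . T L], [Y' → . Y] }  — shift
  I1: { [L → . T], [L → . Y], [L → . x )], [T → . num n Y], [T → . x )], [T → . x n Y], [T → . x num], [Y → . T L], [Y → T . L] }  — shift
  I2: { [Y' → Y .] }  — accept
  I3: { [T → num . n Y] }  — shift
  I4: { [T → x . )], [T → x . n Y], [T → x . num] }  — shift
  I5: { [T → x ) .] }  — reduce
  I6: { [T → . num n Y], [T → . x )], [T → . x n Y], [T → . x num], [T → x n . Y], [Y → . T L] }  — shift
  I7: { [T → x num .] }  — reduce
  I8: { [T → x n Y .] }  — reduce
  I9: { [T → . num n Y], [T → . x )], [T → . x n Y], [T → . x num], [T → num n . Y], [Y → . T L] }  — shift
  I10: { [T → num n Y .] }  — reduce
  I11: { [Y → T L .] }  — reduce
  I12: { [L → . T], [L → . Y], [L → . x )], [L → T .], [T → . num n Y], [T → . x )], [T → . x n Y], [T → . x num], [Y → . T L], [Y → T . L] }  — shift, reduce
  I13: { [L → Y .] }  — reduce
  I14: { [L → x . )], [T → x . )], [T → x . n Y], [T → x . num] }  — shift
  I15: { [L → x ) .], [T → x ) .] }  — 2 reduces

I15 contains complete items [L → x ) .], [T → x ) .] — reduce-reduce conflict.

Answer: Yes — I15: [L → x ) .] vs [T → x ) .]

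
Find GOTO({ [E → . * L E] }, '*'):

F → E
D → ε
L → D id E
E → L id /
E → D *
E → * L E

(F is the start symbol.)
GOTO(I, '*') = CLOSURE({ [A → αX.β] : [A → α.Xβ] ∈ I, X = '*' })

Items with dot before '*', with the dot advanced:
  [E → . * L E] → [E → * . L E]
Closure of the advanced items:
  [E → * . L E] has the dot before L: add [L → . D id E]
  [L → . D id E] has the dot before D: add [D → .]

GOTO = { [D → .], [E → * . L E], [L → . D id E] }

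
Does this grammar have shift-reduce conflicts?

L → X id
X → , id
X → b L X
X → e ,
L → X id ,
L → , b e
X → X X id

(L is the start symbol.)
Augment with L' → L and build the canonical LR(0) collection (I0 = CLOSURE({[L' → . L]}), then GOTO on every symbol after a dot until no new states appear). It has 17 states:
  I0: { [L → . , b e], [L → . X id ,], [L → . X id], [L' → . L], [X → . , id], [X → . X X id], [X → . b L X], [X → . e ,] }  — shift
  I1: { [L → , . b e], [X → , . id] }  — shift
  I2: { [L' → L .] }  — accept
  I3: { [L → X . id ,], [L → X . id], [X → . , id], [X → . X X id], [X → . b L X], [X → . e ,], [X → X . X id] }  — shift
  I4: { [L → . , b e], [L → . X id ,], [L → . X id], [X → . , id], [X → . X X id], [X → . b L X], [X → . e ,], [X → b . L X] }  — shift
  I5: { [X → e . ,] }  — shift
  I6: { [X → e , .] }  — reduce
  I7: { [X → . , id], [X → . X X id], [X → . b L X], [X → . e ,], [X → b L . X] }  — shift
  I8: { [X → , . id] }  — shift
  I9: { [X → . , id], [X → . X X id], [X → . b L X], [X → . e ,], [X → X . X id], [X → b L X .] }  — shift, reduce
  I10: { [X → . , id], [X → . X X id], [X → . b L X], [X → . e ,], [X → X . X id], [X → X X . id] }  — shift
  I11: { [X → X X id .] }  — reduce
  I12: { [X → , id .] }  — reduce
  I13: { [L → X id . ,], [L → X id .] }  — shift, reduce
  I14: { [L → X id , .] }  — reduce
  I15: { [L → , b . e] }  — shift
  I16: { [L → , b e .] }  — reduce

I9 contains reduce item [X → b L X .] and shift items [X → . , id], [X → . b L X], [X → . e ,] — shift-reduce conflict.
I13 contains reduce item [L → X id .] and shift item [L → X id . ,] — shift-reduce conflict.

Answer: Yes — I9: [X → b L X .] vs [X → . , id]; I13: [L → X id .] vs [L → X id . ,]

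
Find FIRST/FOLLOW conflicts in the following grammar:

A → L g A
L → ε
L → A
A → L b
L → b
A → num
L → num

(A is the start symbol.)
Yes. L → A with FOLLOW(L) on { 'b', 'g' }; L → b with FOLLOW(L) on { 'b' }

A FIRST/FOLLOW conflict occurs when a non-terminal N has a nullable alternative N → β (β ⇒* ε) and another alternative N → α with FIRST(α) ∩ FOLLOW(N) ≠ ∅: on such a lookahead the parser cannot decide between expanding α and letting N vanish via β.

Nullable non-terminals: L.
FIRST sets used below: FIRST(A) = { 'b', 'g', 'num' }

L: nullable alternative(s) L → ε; FOLLOW(L) = { 'b', 'g' }
  L → ε: FIRST \ {ε} = { } — this is the only nullable alternative, skip
  L → A: FIRST \ {ε} = { 'b', 'g', 'num' } — overlaps FOLLOW(L) on { 'b', 'g' }: CONFLICT
  L → b: FIRST \ {ε} = { 'b' } — overlaps FOLLOW(L) on { 'b' }: CONFLICT
  L → num: FIRST \ {ε} = { 'num' } — disjoint from FOLLOW(L)

A has no nullable alternative, so no FIRST/FOLLOW check is needed there.

So the grammar has 2 FIRST/FOLLOW conflicts (marked CONFLICT above).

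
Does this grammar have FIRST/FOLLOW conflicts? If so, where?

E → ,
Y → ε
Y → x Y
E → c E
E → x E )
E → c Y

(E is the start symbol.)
A FIRST/FOLLOW conflict occurs when a non-terminal N has a nullable alternative N → β (β ⇒* ε) and another alternative N → α with FIRST(α) ∩ FOLLOW(N) ≠ ∅: on such a lookahead the parser cannot decide between expanding α and letting N vanish via β.

Nullable non-terminals: Y.

Y: nullable alternative(s) Y → ε; FOLLOW(Y) = { $, ')' }
  Y → ε: FIRST \ {ε} = { } — this is the only nullable alternative, skip
  Y → x Y: FIRST \ {ε} = { 'x' } — disjoint from FOLLOW(Y)

E has no nullable alternative, so no FIRST/FOLLOW check is needed there.

No FIRST/FOLLOW conflicts found.

Answer: No FIRST/FOLLOW conflicts.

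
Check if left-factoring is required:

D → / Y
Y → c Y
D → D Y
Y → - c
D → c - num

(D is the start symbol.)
No, left-factoring is not needed

Left-factoring is needed when two productions for the same non-terminal
share a common prefix on the right-hand side.

Productions for D:
  D → / Y
  D → D Y
  D → c - num
Productions for Y:
  Y → c Y
  Y → - c

No common prefixes found.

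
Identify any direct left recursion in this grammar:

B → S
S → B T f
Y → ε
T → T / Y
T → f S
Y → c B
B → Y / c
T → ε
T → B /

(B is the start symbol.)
Direct left recursion occurs when N → N α for some non-terminal N (the right-hand side begins with the left-hand side itself).

B → S: starts with S
S → B T f: starts with B
Y → ε: starts with ε
T → T / Y: LEFT RECURSIVE (starts with T)
T → f S: starts with f
Y → c B: starts with c
B → Y / c: starts with Y
T → ε: starts with ε
T → B /: starts with B

The grammar has direct left recursion on: T.

Answer: Yes, T is left-recursive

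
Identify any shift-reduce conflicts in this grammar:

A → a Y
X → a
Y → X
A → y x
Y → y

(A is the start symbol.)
No shift-reduce conflicts

A shift-reduce conflict occurs when an LR(0) state has both:
  - a complete (reduce) item [A → α .] (dot at the end), and
  - a shift item [B → β . c γ] (dot before a terminal).

Augment with A' → A and build the canonical LR(0) collection (I0 = CLOSURE({[A' → . A]}), then GOTO on every symbol after a dot until no new states appear). It has 9 states:
  I0: { [A → . a Y], [A → . y x], [A' → . A] }  — shift
  I1: { [A' → A .] }  — accept
  I2: { [A → a . Y], [X → . a], [Y → . X], [Y → . y] }  — shift
  I3: { [A → y . x] }  — shift
  I4: { [A → y x .] }  — reduce
  I5: { [Y → X .] }  — reduce
  I6: { [A → a Y .] }  — reduce
  I7: { [X → a .] }  — reduce
  I8: { [Y → y .] }  — reduce

No state contains both a complete item and a shift item.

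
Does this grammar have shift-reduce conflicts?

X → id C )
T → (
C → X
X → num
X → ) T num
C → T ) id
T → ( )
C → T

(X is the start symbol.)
Yes — I5: [T → ( .] vs [T → ( . )]; I7: [C → T .] vs [C → T . ) id]

A shift-reduce conflict occurs when an LR(0) state has both:
  - a complete (reduce) item [A → α .] (dot at the end), and
  - a shift item [B → β . c γ] (dot before a terminal).

Augment with X' → X and build the canonical LR(0) collection (I0 = CLOSURE({[X' → . X]}), then GOTO on every symbol after a dot until no new states appear). It has 15 states:
  I0: { [X → . ) T num], [X → . id C )], [X → . num], [X' → . X] }  — shift
  I1: { [T → . ( )], [T → . (], [X → ) . T num] }  — shift
  I2: { [X' → X .] }  — accept
  I3: { [C → . T ) id], [C → . T], [C → . X], [T → . ( )], [T → . (], [X → . ) T num], [X → . id C )], [X → . num], [X → id . C )] }  — shift
  I4: { [X → num .] }  — reduce
  I5: { [T → ( . )], [T → ( .] }  — shift, reduce
  I6: { [X → id C . )] }  — shift
  I7: { [C → T . ) id], [C → T .] }  — shift, reduce
  I8: { [C → X .] }  — reduce
  I9: { [C → T ) . id] }  — shift
  I10: { [C → T ) id .] }  — reduce
  I11: { [X → id C ) .] }  — reduce
  I12: { [T → ( ) .] }  — reduce
  I13: { [X → ) T . num] }  — shift
  I14: { [X → ) T num .] }  — reduce

I5 contains reduce item [T → ( .] and shift item [T → ( . )] — shift-reduce conflict.
I7 contains reduce item [C → T .] and shift item [C → T . ) id] — shift-reduce conflict.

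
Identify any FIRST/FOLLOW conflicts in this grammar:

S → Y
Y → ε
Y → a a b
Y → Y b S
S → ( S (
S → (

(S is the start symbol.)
A FIRST/FOLLOW conflict occurs when a non-terminal N has a nullable alternative N → β (β ⇒* ε) and another alternative N → α with FIRST(α) ∩ FOLLOW(N) ≠ ∅: on such a lookahead the parser cannot decide between expanding α and letting N vanish via β.

Nullable non-terminals: S, Y.
FIRST sets used below: FIRST(Y) = { 'a', 'b', ε }

S: nullable alternative(s) S → Y; FOLLOW(S) = { $, '(', 'b' }
  S → Y: FIRST \ {ε} = { 'a', 'b' } — this is the only nullable alternative, skip
  S → ( S (: FIRST \ {ε} = { '(' } — overlaps FOLLOW(S) on { '(' }: CONFLICT
  S → (: FIRST \ {ε} = { '(' } — overlaps FOLLOW(S) on { '(' }: CONFLICT

Y: nullable alternative(s) Y → ε; FOLLOW(Y) = { $, '(', 'b' }
  Y → ε: FIRST \ {ε} = { } — this is the only nullable alternative, skip
  Y → a a b: FIRST \ {ε} = { 'a' } — disjoint from FOLLOW(Y)
  Y → Y b S: FIRST \ {ε} = { 'a', 'b' } — overlaps FOLLOW(Y) on { 'b' }: CONFLICT

So the grammar has 3 FIRST/FOLLOW conflicts (marked CONFLICT above).

Answer: Yes. S → '(' S '(' with FOLLOW(S) on { '(' }; S → '(' with FOLLOW(S) on { '(' }; Y → Y b S with FOLLOW(Y) on { 'b' }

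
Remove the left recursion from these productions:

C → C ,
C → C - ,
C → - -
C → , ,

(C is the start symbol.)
C → - - C'
C → , , C'
C' → , C'
C' → - , C'
C' → ε

C is directly left-recursive. The standard transformation for
  A → A α₁ | ... | A α_m | β₁ | ... | β_n
is
  A  → β₁ A' | ... | β_n A'
  A' → α₁ A' | ... | α_m A' | ε

C → - - becomes C → - - C'
C → , , becomes C → , , C'
C → C , becomes C' → , C'
C → C - , becomes C' → - , C'
Add C' → ε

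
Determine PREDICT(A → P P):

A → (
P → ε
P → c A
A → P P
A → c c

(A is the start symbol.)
{ $, 'c' }

PREDICT(A → P P) = (FIRST(RHS) \ {ε}) ∪ (FOLLOW(A) if ε ∈ FIRST(RHS), i.e. RHS ⇒* ε)
FIRST(P) = { 'c', ε }
FIRST(P P) = { 'c', ε }
ε ∈ FIRST(P P) (the right-hand side is nullable), so add FOLLOW(A) = { $, 'c' }
PREDICT(A → P P) = { $, 'c' }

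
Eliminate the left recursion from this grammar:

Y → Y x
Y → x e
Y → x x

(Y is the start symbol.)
Y → x e Y'
Y → x x Y'
Y' → x Y'
Y' → ε

Y is directly left-recursive. The standard transformation for
  A → A α₁ | ... | A α_m | β₁ | ... | β_n
is
  A  → β₁ A' | ... | β_n A'
  A' → α₁ A' | ... | α_m A' | ε

Y → x e becomes Y → x e Y'
Y → x x becomes Y → x x Y'
Y → Y x becomes Y' → x Y'
Add Y' → ε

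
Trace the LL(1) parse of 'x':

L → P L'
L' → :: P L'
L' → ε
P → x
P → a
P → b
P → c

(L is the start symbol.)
LL(1) parsing maintains a stack (initially the start symbol over $) and the input. At each step: if the stack top is a terminal, match it against the current input token; if it is a non-terminal N, replace it with the RHS of M[N, lookahead] (the unique production whose predict set contains the lookahead).

Stack is shown with the top on the left.

Stack   Input  Action
---------------------
L $     x $    output L → P L'
P L' $  x $    output P → x
x L' $  x $    match 'x'
L' $    $      output L' → ε
$       $      accept

The string is accepted.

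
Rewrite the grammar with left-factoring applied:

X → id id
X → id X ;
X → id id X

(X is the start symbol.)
Left-factoring transforms A → αβ₁ | αβ₂ into A → αA' and A' → β₁ | β₂
(α is the longest common prefix among the alternatives). Repeat until
no nonterminal has two alternatives with a common prefix.

Round 1: X has alternatives sharing prefix 'id'. Introduce X': X → id X'
  Add: X' → id
  Add: X' → X ;
  Add: X' → id X

Round 2: X' has alternatives sharing prefix 'id'. Introduce X'': X' → id X''
  Add: X'' → ε
  Add: X'' → X

No remaining common prefixes — done.

Resulting grammar:
X → id X'
X' → id X''
X'' → ε
X'' → X
X' → X ;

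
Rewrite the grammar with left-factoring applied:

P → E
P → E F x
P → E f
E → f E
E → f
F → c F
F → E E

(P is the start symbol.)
Left-factoring transforms A → αβ₁ | αβ₂ into A → αA' and A' → β₁ | β₂
(α is the longest common prefix among the alternatives). Repeat until
no nonterminal has two alternatives with a common prefix.

Round 1: P has alternatives sharing prefix 'E'. Introduce P': P → E P'
  Add: P' → ε
  Add: P' → F x
  Add: P' → f

Round 2: E has alternatives sharing prefix 'f'. Introduce E': E → f E'
  Add: E' → E
  Add: E' → ε

No remaining common prefixes — done.

Resulting grammar:
P → E P'
P' → ε
P' → F x
P' → f
E → f E'
E' → E
E' → ε
F → c F
F → E E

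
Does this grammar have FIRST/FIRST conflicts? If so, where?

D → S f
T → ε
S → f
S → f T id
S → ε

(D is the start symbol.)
Productions for S:
  S → f: FIRST = { 'f' }
  S → f T id: FIRST = { 'f' }
  S → ε: FIRST = { ε }
D, T have only one production, so no FIRST/FIRST conflict is possible there.

Conflict for S: S → f and S → f T id
  Overlap: { 'f' }

Answer: Yes. S → f / S → f T id on { 'f' }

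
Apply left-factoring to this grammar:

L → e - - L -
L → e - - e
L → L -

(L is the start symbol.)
L → e - - L'
L' → L -
L' → e
L → L -

Left-factoring transforms A → αβ₁ | αβ₂ into A → αA' and A' → β₁ | β₂
(α is the longest common prefix among the alternatives). Repeat until
no nonterminal has two alternatives with a common prefix.

Round 1: L has alternatives sharing prefix 'e - -'. Introduce L': L → e - - L'
  Add: L' → L -
  Add: L' → e

No remaining common prefixes — done.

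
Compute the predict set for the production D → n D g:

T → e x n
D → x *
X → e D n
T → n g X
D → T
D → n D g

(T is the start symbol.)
PREDICT(D → n D g) = (FIRST(RHS) \ {ε}) ∪ (FOLLOW(D) if ε ∈ FIRST(RHS), i.e. RHS ⇒* ε)
FIRST(n D g) = { 'n' }
ε ∉ FIRST(n D g), so FOLLOW(D) is not added.
PREDICT(D → n D g) = { 'n' }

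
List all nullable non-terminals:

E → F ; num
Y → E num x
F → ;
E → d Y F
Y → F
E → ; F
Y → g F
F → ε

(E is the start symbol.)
A non-terminal is nullable if it can derive ε (the empty string): either it has an ε-production, or it has a production whose right-hand side consists entirely of nullable non-terminals.

ε-productions: F → ε
So F is immediately nullable.
Y → F: every symbol on the right is nullable, so Y is nullable too.
No further non-terminal can be added: every production for the remaining non-terminals contains a terminal or a non-nullable non-terminal.
Nullable = { 'F', 'Y' }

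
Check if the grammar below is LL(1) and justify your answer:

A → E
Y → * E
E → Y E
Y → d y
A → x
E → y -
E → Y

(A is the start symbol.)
No. Predict set conflict for E: { '*', 'd' }

Relevant sets:
  FIRST(E) = { '*', 'd', 'y' }
  FIRST(Y) = { '*', 'd' }

For A:
  PREDICT(A → E) = { '*', 'd', 'y' }
  PREDICT(A → x) = { 'x' }
For Y:
  PREDICT(Y → '*' E) = { '*' }
  PREDICT(Y → d y) = { 'd' }
For E:
  PREDICT(E → Y E) = { '*', 'd' }
  PREDICT(E → y '-') = { 'y' }
  PREDICT(E → Y) = { '*', 'd' }

Conflict found: Predict set conflict for E: { '*', 'd' }
The grammar is NOT LL(1).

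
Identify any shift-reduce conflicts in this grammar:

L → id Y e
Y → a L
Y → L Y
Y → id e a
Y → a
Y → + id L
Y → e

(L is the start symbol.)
Yes — I6: [Y → a .] vs [L → . id Y e]; I9: [Y → e .] vs [Y → id e . a]

A shift-reduce conflict occurs when an LR(0) state has both:
  - a complete (reduce) item [A → α .] (dot at the end), and
  - a shift item [B → β . c γ] (dot before a terminal).

Augment with L' → L and build the canonical LR(0) collection (I0 = CLOSURE({[L' → . L]}), then GOTO on every symbol after a dot until no new states appear). It has 16 states:
  I0: { [L → . id Y e], [L' → . L] }  — shift
  I1: { [L' → L .] }  — accept
  I2: { [L → . id Y e], [L → id . Y e], [Y → . + id L], [Y → . L Y], [Y → . a L], [Y → . a], [Y → . e], [Y → . id e a] }  — shift
  I3: { [Y → + . id L] }  — shift
  I4: { [L → . id Y e], [Y → . + id L], [Y → . L Y], [Y → . a L], [Y → . a], [Y → . e], [Y → . id e a], [Y → L . Y] }  — shift
  I5: { [L → id Y . e] }  — shift
  I6: { [L → . id Y e], [Y → a . L], [Y → a .] }  — shift, reduce
  I7: { [Y → e .] }  — reduce
  I8: { [L → . id Y e], [L → id . Y e], [Y → . + id L], [Y → . L Y], [Y → . a L], [Y → . a], [Y → . e], [Y → . id e a], [Y → id . e a] }  — shift
  I9: { [Y → e .], [Y → id e . a] }  — shift, reduce
  I10: { [Y → id e a .] }  — reduce
  I11: { [Y → a L .] }  — reduce
  I12: { [L → id Y e .] }  — reduce
  I13: { [Y → L Y .] }  — reduce
  I14: { [L → . id Y e], [Y → + id . L] }  — shift
  I15: { [Y → + id L .] }  — reduce

I6 contains reduce item [Y → a .] and shift item [L → . id Y e] — shift-reduce conflict.
I9 contains reduce item [Y → e .] and shift item [Y → id e . a] — shift-reduce conflict.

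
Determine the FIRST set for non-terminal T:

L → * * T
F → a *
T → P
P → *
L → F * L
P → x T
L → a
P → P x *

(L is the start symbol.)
FIRST sets of the other non-terminals involved (by the same procedure, iterated to a fixed point):
  FIRST(P) = { '*', 'x' }

From T → P:
  - P is a non-terminal: add FIRST(P) \ {ε} = { '*', 'x' }
    P is not nullable, so stop

Collecting: FIRST(T) = { '*', 'x' }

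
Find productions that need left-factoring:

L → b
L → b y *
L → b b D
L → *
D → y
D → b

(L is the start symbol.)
Yes, L has productions with common prefix 'b'

Left-factoring is needed when two productions for the same non-terminal
share a common prefix on the right-hand side.

Productions for L:
  L → b
  L → b y *
  L → b b D
  L → *
Productions for D:
  D → y
  D → b

Found common prefix 'b' in productions for L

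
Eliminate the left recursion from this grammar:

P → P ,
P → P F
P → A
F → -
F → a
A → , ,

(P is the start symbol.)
P → A P'
P' → , P'
P' → F P'
P' → ε
F → -
F → a
A → , ,

P is directly left-recursive. The standard transformation for
  A → A α₁ | ... | A α_m | β₁ | ... | β_n
is
  A  → β₁ A' | ... | β_n A'
  A' → α₁ A' | ... | α_m A' | ε

P → A becomes P → A P'
P → P , becomes P' → , P'
P → P F becomes P' → F P'
Add P' → ε

Productions for other non-terminals are unchanged:
  F → -
  F → a
  A → , ,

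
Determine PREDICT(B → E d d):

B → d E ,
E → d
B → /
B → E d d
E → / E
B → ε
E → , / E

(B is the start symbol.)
PREDICT(B → E d d) = (FIRST(RHS) \ {ε}) ∪ (FOLLOW(B) if ε ∈ FIRST(RHS), i.e. RHS ⇒* ε)
FIRST(E) = { ',', '/', 'd' }
FIRST(E d d) = { ',', '/', 'd' }
ε ∉ FIRST(E d d), so FOLLOW(B) is not added.
PREDICT(B → E d d) = { ',', '/', 'd' }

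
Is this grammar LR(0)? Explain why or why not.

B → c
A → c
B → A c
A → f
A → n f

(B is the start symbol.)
A grammar is LR(0) if no state in the canonical LR(0) collection has:
  - both a shift item (dot before a terminal) and a complete item (shift-reduce conflict), or
  - two or more complete items (reduce-reduce conflict; the accept item [B' → B .] counts as a complete item here).

Augment with B' → B and build the canonical LR(0) collection (I0 = CLOSURE({[B' → . B]}), then GOTO on every symbol after a dot until no new states appear). It has 8 states:
  I0: { [A → . c], [A → . f], [A → . n f], [B → . A c], [B → . c], [B' → . B] }  — shift
  I1: { [B → A . c] }  — shift
  I2: { [B' → B .] }  — accept
  I3: { [A → c .], [B → c .] }  — 2 reduces
  I4: { [A → f .] }  — reduce
  I5: { [A → n . f] }  — shift
  I6: { [A → n f .] }  — reduce
  I7: { [B → A c .] }  — reduce

Conflict in state I3:
  Reduce-reduce conflict: [A → c .] and [B → c .]
So the grammar is NOT LR(0).

Answer: No. Reduce-reduce conflict: [A → c .] and [B → c .]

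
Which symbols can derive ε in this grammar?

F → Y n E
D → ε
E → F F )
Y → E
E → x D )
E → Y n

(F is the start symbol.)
{ 'D' }

A non-terminal is nullable if it can derive ε (the empty string): either it has an ε-production, or it has a production whose right-hand side consists entirely of nullable non-terminals.

ε-productions: D → ε
So D is immediately nullable.
No further non-terminal can be added: every production for the remaining non-terminals contains a terminal or a non-nullable non-terminal.
Nullable = { 'D' }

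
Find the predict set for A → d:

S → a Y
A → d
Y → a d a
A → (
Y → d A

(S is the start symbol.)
PREDICT(A → d) = (FIRST(RHS) \ {ε}) ∪ (FOLLOW(A) if ε ∈ FIRST(RHS), i.e. RHS ⇒* ε)
FIRST(d) = { 'd' }
ε ∉ FIRST(d), so FOLLOW(A) is not added.
PREDICT(A → d) = { 'd' }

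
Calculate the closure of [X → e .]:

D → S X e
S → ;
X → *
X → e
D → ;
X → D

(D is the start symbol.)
{ [X → e .] }

Start with: [X → e .]
The dot is at the end, so nothing is added.

CLOSURE = { [X → e .] }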